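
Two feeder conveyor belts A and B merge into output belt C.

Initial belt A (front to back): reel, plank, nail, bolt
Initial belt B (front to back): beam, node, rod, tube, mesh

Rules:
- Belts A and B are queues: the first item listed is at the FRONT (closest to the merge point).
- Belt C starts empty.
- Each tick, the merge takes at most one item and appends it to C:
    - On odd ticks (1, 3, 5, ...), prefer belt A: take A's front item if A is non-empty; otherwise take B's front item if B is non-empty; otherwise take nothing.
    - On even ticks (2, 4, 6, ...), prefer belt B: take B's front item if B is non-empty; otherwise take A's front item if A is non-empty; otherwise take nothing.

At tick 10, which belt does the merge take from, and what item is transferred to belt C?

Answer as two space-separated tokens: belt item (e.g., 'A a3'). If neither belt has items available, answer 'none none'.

Tick 1: prefer A, take reel from A; A=[plank,nail,bolt] B=[beam,node,rod,tube,mesh] C=[reel]
Tick 2: prefer B, take beam from B; A=[plank,nail,bolt] B=[node,rod,tube,mesh] C=[reel,beam]
Tick 3: prefer A, take plank from A; A=[nail,bolt] B=[node,rod,tube,mesh] C=[reel,beam,plank]
Tick 4: prefer B, take node from B; A=[nail,bolt] B=[rod,tube,mesh] C=[reel,beam,plank,node]
Tick 5: prefer A, take nail from A; A=[bolt] B=[rod,tube,mesh] C=[reel,beam,plank,node,nail]
Tick 6: prefer B, take rod from B; A=[bolt] B=[tube,mesh] C=[reel,beam,plank,node,nail,rod]
Tick 7: prefer A, take bolt from A; A=[-] B=[tube,mesh] C=[reel,beam,plank,node,nail,rod,bolt]
Tick 8: prefer B, take tube from B; A=[-] B=[mesh] C=[reel,beam,plank,node,nail,rod,bolt,tube]
Tick 9: prefer A, take mesh from B; A=[-] B=[-] C=[reel,beam,plank,node,nail,rod,bolt,tube,mesh]
Tick 10: prefer B, both empty, nothing taken; A=[-] B=[-] C=[reel,beam,plank,node,nail,rod,bolt,tube,mesh]

Answer: none none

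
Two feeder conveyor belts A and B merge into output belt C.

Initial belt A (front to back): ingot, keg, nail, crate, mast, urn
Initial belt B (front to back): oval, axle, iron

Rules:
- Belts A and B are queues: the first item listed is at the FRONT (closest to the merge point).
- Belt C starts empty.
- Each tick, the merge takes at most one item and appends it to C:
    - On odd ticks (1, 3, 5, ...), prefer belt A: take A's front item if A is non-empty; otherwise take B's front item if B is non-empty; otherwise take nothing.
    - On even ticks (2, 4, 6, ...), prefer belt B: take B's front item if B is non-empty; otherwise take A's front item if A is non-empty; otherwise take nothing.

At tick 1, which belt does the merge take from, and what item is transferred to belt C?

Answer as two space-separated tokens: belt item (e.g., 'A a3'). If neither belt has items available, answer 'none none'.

Answer: A ingot

Derivation:
Tick 1: prefer A, take ingot from A; A=[keg,nail,crate,mast,urn] B=[oval,axle,iron] C=[ingot]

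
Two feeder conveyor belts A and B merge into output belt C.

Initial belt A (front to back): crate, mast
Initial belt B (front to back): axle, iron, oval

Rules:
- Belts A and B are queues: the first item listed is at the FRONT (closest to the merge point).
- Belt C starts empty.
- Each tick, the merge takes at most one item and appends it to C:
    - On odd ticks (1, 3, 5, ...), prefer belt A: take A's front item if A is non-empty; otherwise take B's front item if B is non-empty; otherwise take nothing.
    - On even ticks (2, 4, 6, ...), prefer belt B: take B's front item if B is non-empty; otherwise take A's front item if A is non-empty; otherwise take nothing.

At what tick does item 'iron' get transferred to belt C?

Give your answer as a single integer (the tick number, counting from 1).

Answer: 4

Derivation:
Tick 1: prefer A, take crate from A; A=[mast] B=[axle,iron,oval] C=[crate]
Tick 2: prefer B, take axle from B; A=[mast] B=[iron,oval] C=[crate,axle]
Tick 3: prefer A, take mast from A; A=[-] B=[iron,oval] C=[crate,axle,mast]
Tick 4: prefer B, take iron from B; A=[-] B=[oval] C=[crate,axle,mast,iron]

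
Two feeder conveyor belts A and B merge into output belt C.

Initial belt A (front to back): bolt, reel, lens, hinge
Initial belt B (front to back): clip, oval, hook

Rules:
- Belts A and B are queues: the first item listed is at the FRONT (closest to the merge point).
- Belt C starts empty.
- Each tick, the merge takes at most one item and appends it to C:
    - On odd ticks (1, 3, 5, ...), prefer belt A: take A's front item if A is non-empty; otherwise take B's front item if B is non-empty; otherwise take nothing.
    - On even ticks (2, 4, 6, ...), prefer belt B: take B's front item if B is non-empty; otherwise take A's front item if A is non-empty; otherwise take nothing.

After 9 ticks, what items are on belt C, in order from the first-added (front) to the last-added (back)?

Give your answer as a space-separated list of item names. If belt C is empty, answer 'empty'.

Tick 1: prefer A, take bolt from A; A=[reel,lens,hinge] B=[clip,oval,hook] C=[bolt]
Tick 2: prefer B, take clip from B; A=[reel,lens,hinge] B=[oval,hook] C=[bolt,clip]
Tick 3: prefer A, take reel from A; A=[lens,hinge] B=[oval,hook] C=[bolt,clip,reel]
Tick 4: prefer B, take oval from B; A=[lens,hinge] B=[hook] C=[bolt,clip,reel,oval]
Tick 5: prefer A, take lens from A; A=[hinge] B=[hook] C=[bolt,clip,reel,oval,lens]
Tick 6: prefer B, take hook from B; A=[hinge] B=[-] C=[bolt,clip,reel,oval,lens,hook]
Tick 7: prefer A, take hinge from A; A=[-] B=[-] C=[bolt,clip,reel,oval,lens,hook,hinge]
Tick 8: prefer B, both empty, nothing taken; A=[-] B=[-] C=[bolt,clip,reel,oval,lens,hook,hinge]
Tick 9: prefer A, both empty, nothing taken; A=[-] B=[-] C=[bolt,clip,reel,oval,lens,hook,hinge]

Answer: bolt clip reel oval lens hook hinge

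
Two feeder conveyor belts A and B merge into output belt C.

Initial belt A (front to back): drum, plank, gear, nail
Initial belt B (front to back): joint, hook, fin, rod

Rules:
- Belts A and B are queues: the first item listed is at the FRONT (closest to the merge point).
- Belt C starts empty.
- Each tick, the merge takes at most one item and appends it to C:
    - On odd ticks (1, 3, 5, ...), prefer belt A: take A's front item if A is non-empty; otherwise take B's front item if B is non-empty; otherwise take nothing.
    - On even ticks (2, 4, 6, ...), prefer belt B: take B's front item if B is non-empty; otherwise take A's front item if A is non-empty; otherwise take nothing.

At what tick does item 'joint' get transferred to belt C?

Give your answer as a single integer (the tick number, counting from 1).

Answer: 2

Derivation:
Tick 1: prefer A, take drum from A; A=[plank,gear,nail] B=[joint,hook,fin,rod] C=[drum]
Tick 2: prefer B, take joint from B; A=[plank,gear,nail] B=[hook,fin,rod] C=[drum,joint]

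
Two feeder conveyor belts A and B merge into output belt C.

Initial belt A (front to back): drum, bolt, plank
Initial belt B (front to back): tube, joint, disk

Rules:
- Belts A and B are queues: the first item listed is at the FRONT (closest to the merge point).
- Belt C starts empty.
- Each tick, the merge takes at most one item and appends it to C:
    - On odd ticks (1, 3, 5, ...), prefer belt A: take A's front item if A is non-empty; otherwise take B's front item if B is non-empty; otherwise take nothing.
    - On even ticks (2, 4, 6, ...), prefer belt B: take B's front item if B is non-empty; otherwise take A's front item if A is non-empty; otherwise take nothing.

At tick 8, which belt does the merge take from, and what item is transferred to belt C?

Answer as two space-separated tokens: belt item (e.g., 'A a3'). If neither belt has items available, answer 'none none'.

Tick 1: prefer A, take drum from A; A=[bolt,plank] B=[tube,joint,disk] C=[drum]
Tick 2: prefer B, take tube from B; A=[bolt,plank] B=[joint,disk] C=[drum,tube]
Tick 3: prefer A, take bolt from A; A=[plank] B=[joint,disk] C=[drum,tube,bolt]
Tick 4: prefer B, take joint from B; A=[plank] B=[disk] C=[drum,tube,bolt,joint]
Tick 5: prefer A, take plank from A; A=[-] B=[disk] C=[drum,tube,bolt,joint,plank]
Tick 6: prefer B, take disk from B; A=[-] B=[-] C=[drum,tube,bolt,joint,plank,disk]
Tick 7: prefer A, both empty, nothing taken; A=[-] B=[-] C=[drum,tube,bolt,joint,plank,disk]
Tick 8: prefer B, both empty, nothing taken; A=[-] B=[-] C=[drum,tube,bolt,joint,plank,disk]

Answer: none none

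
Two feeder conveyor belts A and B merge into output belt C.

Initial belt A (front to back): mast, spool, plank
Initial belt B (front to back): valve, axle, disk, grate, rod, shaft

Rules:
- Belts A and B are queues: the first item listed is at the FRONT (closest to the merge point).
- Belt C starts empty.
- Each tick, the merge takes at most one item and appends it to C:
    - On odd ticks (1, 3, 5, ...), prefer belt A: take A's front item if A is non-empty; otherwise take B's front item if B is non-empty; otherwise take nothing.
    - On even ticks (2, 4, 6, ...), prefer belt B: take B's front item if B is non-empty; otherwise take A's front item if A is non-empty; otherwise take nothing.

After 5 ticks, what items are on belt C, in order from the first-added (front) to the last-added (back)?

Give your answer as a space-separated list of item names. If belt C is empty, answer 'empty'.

Answer: mast valve spool axle plank

Derivation:
Tick 1: prefer A, take mast from A; A=[spool,plank] B=[valve,axle,disk,grate,rod,shaft] C=[mast]
Tick 2: prefer B, take valve from B; A=[spool,plank] B=[axle,disk,grate,rod,shaft] C=[mast,valve]
Tick 3: prefer A, take spool from A; A=[plank] B=[axle,disk,grate,rod,shaft] C=[mast,valve,spool]
Tick 4: prefer B, take axle from B; A=[plank] B=[disk,grate,rod,shaft] C=[mast,valve,spool,axle]
Tick 5: prefer A, take plank from A; A=[-] B=[disk,grate,rod,shaft] C=[mast,valve,spool,axle,plank]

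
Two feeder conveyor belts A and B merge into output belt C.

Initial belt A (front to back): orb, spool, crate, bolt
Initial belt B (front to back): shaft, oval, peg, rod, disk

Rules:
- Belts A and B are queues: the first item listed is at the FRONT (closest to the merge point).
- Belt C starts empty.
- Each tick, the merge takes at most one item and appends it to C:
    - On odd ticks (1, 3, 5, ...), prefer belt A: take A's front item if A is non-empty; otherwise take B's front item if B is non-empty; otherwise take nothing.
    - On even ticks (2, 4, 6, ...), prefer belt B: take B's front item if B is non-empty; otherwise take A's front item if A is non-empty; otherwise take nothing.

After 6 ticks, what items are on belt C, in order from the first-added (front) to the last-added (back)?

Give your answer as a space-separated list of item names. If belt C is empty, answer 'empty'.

Answer: orb shaft spool oval crate peg

Derivation:
Tick 1: prefer A, take orb from A; A=[spool,crate,bolt] B=[shaft,oval,peg,rod,disk] C=[orb]
Tick 2: prefer B, take shaft from B; A=[spool,crate,bolt] B=[oval,peg,rod,disk] C=[orb,shaft]
Tick 3: prefer A, take spool from A; A=[crate,bolt] B=[oval,peg,rod,disk] C=[orb,shaft,spool]
Tick 4: prefer B, take oval from B; A=[crate,bolt] B=[peg,rod,disk] C=[orb,shaft,spool,oval]
Tick 5: prefer A, take crate from A; A=[bolt] B=[peg,rod,disk] C=[orb,shaft,spool,oval,crate]
Tick 6: prefer B, take peg from B; A=[bolt] B=[rod,disk] C=[orb,shaft,spool,oval,crate,peg]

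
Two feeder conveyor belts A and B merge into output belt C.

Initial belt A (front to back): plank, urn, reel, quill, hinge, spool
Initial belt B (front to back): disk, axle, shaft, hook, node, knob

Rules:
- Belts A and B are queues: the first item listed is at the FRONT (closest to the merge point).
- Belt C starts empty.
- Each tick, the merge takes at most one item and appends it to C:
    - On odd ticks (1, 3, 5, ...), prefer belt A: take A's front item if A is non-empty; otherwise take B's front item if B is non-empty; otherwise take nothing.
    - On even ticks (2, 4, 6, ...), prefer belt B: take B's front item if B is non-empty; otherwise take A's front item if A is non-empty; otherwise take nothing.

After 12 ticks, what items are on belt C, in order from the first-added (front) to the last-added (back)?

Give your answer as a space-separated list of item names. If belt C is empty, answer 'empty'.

Tick 1: prefer A, take plank from A; A=[urn,reel,quill,hinge,spool] B=[disk,axle,shaft,hook,node,knob] C=[plank]
Tick 2: prefer B, take disk from B; A=[urn,reel,quill,hinge,spool] B=[axle,shaft,hook,node,knob] C=[plank,disk]
Tick 3: prefer A, take urn from A; A=[reel,quill,hinge,spool] B=[axle,shaft,hook,node,knob] C=[plank,disk,urn]
Tick 4: prefer B, take axle from B; A=[reel,quill,hinge,spool] B=[shaft,hook,node,knob] C=[plank,disk,urn,axle]
Tick 5: prefer A, take reel from A; A=[quill,hinge,spool] B=[shaft,hook,node,knob] C=[plank,disk,urn,axle,reel]
Tick 6: prefer B, take shaft from B; A=[quill,hinge,spool] B=[hook,node,knob] C=[plank,disk,urn,axle,reel,shaft]
Tick 7: prefer A, take quill from A; A=[hinge,spool] B=[hook,node,knob] C=[plank,disk,urn,axle,reel,shaft,quill]
Tick 8: prefer B, take hook from B; A=[hinge,spool] B=[node,knob] C=[plank,disk,urn,axle,reel,shaft,quill,hook]
Tick 9: prefer A, take hinge from A; A=[spool] B=[node,knob] C=[plank,disk,urn,axle,reel,shaft,quill,hook,hinge]
Tick 10: prefer B, take node from B; A=[spool] B=[knob] C=[plank,disk,urn,axle,reel,shaft,quill,hook,hinge,node]
Tick 11: prefer A, take spool from A; A=[-] B=[knob] C=[plank,disk,urn,axle,reel,shaft,quill,hook,hinge,node,spool]
Tick 12: prefer B, take knob from B; A=[-] B=[-] C=[plank,disk,urn,axle,reel,shaft,quill,hook,hinge,node,spool,knob]

Answer: plank disk urn axle reel shaft quill hook hinge node spool knob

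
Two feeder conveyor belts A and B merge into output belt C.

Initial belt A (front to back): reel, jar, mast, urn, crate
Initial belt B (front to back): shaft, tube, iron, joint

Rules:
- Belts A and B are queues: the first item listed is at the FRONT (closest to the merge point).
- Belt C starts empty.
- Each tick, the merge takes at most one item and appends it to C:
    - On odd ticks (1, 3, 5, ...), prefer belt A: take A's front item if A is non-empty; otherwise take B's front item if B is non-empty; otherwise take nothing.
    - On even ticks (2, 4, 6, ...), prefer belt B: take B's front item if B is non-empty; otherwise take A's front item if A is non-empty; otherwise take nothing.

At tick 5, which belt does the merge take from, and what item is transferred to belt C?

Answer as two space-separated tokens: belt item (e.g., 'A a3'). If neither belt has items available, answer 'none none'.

Tick 1: prefer A, take reel from A; A=[jar,mast,urn,crate] B=[shaft,tube,iron,joint] C=[reel]
Tick 2: prefer B, take shaft from B; A=[jar,mast,urn,crate] B=[tube,iron,joint] C=[reel,shaft]
Tick 3: prefer A, take jar from A; A=[mast,urn,crate] B=[tube,iron,joint] C=[reel,shaft,jar]
Tick 4: prefer B, take tube from B; A=[mast,urn,crate] B=[iron,joint] C=[reel,shaft,jar,tube]
Tick 5: prefer A, take mast from A; A=[urn,crate] B=[iron,joint] C=[reel,shaft,jar,tube,mast]

Answer: A mast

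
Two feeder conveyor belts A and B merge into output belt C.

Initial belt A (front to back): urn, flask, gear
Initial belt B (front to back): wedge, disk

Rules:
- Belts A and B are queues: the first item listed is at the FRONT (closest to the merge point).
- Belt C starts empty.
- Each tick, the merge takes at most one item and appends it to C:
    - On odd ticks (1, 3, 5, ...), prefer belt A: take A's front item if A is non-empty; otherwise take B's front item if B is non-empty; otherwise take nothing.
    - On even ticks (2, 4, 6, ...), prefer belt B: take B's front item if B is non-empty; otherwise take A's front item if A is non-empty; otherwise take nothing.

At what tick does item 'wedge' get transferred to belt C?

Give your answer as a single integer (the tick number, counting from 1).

Tick 1: prefer A, take urn from A; A=[flask,gear] B=[wedge,disk] C=[urn]
Tick 2: prefer B, take wedge from B; A=[flask,gear] B=[disk] C=[urn,wedge]

Answer: 2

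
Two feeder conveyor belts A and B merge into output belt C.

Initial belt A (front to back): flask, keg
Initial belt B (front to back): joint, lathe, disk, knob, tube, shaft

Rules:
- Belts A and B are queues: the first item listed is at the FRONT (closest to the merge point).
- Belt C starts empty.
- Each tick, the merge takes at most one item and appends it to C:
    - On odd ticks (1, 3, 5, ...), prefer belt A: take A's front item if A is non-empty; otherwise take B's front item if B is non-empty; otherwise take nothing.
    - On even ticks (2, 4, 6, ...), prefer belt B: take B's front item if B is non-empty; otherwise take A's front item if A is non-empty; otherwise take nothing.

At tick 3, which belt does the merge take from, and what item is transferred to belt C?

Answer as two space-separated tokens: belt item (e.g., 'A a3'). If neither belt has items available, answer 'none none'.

Tick 1: prefer A, take flask from A; A=[keg] B=[joint,lathe,disk,knob,tube,shaft] C=[flask]
Tick 2: prefer B, take joint from B; A=[keg] B=[lathe,disk,knob,tube,shaft] C=[flask,joint]
Tick 3: prefer A, take keg from A; A=[-] B=[lathe,disk,knob,tube,shaft] C=[flask,joint,keg]

Answer: A keg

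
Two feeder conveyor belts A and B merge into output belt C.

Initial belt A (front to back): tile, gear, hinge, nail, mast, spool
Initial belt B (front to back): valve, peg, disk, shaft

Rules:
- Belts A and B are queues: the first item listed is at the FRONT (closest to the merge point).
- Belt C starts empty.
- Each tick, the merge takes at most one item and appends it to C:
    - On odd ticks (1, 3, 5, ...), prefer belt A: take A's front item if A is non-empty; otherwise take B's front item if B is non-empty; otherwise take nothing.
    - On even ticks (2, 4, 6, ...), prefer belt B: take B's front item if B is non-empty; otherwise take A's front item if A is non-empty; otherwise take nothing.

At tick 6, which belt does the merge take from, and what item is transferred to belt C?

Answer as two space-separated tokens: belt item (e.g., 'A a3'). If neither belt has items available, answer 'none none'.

Answer: B disk

Derivation:
Tick 1: prefer A, take tile from A; A=[gear,hinge,nail,mast,spool] B=[valve,peg,disk,shaft] C=[tile]
Tick 2: prefer B, take valve from B; A=[gear,hinge,nail,mast,spool] B=[peg,disk,shaft] C=[tile,valve]
Tick 3: prefer A, take gear from A; A=[hinge,nail,mast,spool] B=[peg,disk,shaft] C=[tile,valve,gear]
Tick 4: prefer B, take peg from B; A=[hinge,nail,mast,spool] B=[disk,shaft] C=[tile,valve,gear,peg]
Tick 5: prefer A, take hinge from A; A=[nail,mast,spool] B=[disk,shaft] C=[tile,valve,gear,peg,hinge]
Tick 6: prefer B, take disk from B; A=[nail,mast,spool] B=[shaft] C=[tile,valve,gear,peg,hinge,disk]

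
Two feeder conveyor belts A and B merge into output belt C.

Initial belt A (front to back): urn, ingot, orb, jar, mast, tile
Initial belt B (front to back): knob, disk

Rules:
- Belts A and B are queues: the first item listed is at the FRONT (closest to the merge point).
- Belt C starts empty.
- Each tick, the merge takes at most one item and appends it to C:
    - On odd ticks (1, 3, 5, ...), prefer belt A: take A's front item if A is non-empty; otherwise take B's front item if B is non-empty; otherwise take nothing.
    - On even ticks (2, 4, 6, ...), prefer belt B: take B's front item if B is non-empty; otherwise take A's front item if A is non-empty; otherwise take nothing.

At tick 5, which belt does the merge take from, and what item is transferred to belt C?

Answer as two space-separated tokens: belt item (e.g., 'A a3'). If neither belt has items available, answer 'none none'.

Answer: A orb

Derivation:
Tick 1: prefer A, take urn from A; A=[ingot,orb,jar,mast,tile] B=[knob,disk] C=[urn]
Tick 2: prefer B, take knob from B; A=[ingot,orb,jar,mast,tile] B=[disk] C=[urn,knob]
Tick 3: prefer A, take ingot from A; A=[orb,jar,mast,tile] B=[disk] C=[urn,knob,ingot]
Tick 4: prefer B, take disk from B; A=[orb,jar,mast,tile] B=[-] C=[urn,knob,ingot,disk]
Tick 5: prefer A, take orb from A; A=[jar,mast,tile] B=[-] C=[urn,knob,ingot,disk,orb]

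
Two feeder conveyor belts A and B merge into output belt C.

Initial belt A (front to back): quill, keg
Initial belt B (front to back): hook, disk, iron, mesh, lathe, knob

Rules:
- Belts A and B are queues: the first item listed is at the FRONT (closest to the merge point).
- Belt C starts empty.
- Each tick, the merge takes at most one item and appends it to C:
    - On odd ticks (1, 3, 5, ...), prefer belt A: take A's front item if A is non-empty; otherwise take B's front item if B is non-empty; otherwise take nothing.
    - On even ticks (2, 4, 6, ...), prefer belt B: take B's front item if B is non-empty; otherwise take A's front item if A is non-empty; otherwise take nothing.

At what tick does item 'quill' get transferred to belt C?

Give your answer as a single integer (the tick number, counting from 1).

Answer: 1

Derivation:
Tick 1: prefer A, take quill from A; A=[keg] B=[hook,disk,iron,mesh,lathe,knob] C=[quill]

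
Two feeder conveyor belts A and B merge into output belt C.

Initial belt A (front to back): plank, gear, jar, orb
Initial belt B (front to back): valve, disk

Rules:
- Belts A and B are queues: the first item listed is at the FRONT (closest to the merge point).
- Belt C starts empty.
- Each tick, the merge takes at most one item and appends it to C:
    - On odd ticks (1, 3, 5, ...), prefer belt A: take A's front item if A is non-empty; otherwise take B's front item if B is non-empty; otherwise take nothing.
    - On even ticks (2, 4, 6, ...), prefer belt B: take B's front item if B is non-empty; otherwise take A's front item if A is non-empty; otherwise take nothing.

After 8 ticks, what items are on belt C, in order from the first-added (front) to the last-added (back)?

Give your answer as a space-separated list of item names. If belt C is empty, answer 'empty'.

Tick 1: prefer A, take plank from A; A=[gear,jar,orb] B=[valve,disk] C=[plank]
Tick 2: prefer B, take valve from B; A=[gear,jar,orb] B=[disk] C=[plank,valve]
Tick 3: prefer A, take gear from A; A=[jar,orb] B=[disk] C=[plank,valve,gear]
Tick 4: prefer B, take disk from B; A=[jar,orb] B=[-] C=[plank,valve,gear,disk]
Tick 5: prefer A, take jar from A; A=[orb] B=[-] C=[plank,valve,gear,disk,jar]
Tick 6: prefer B, take orb from A; A=[-] B=[-] C=[plank,valve,gear,disk,jar,orb]
Tick 7: prefer A, both empty, nothing taken; A=[-] B=[-] C=[plank,valve,gear,disk,jar,orb]
Tick 8: prefer B, both empty, nothing taken; A=[-] B=[-] C=[plank,valve,gear,disk,jar,orb]

Answer: plank valve gear disk jar orb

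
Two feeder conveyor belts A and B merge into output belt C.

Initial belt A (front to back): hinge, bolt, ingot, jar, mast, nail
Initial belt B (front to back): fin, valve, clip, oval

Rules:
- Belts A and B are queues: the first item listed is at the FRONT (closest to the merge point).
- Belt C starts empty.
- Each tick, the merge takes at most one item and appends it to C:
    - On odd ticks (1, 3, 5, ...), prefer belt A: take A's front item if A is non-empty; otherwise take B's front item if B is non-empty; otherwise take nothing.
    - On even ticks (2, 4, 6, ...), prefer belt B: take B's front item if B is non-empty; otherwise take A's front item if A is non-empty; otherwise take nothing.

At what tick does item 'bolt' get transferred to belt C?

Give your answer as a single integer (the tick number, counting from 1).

Answer: 3

Derivation:
Tick 1: prefer A, take hinge from A; A=[bolt,ingot,jar,mast,nail] B=[fin,valve,clip,oval] C=[hinge]
Tick 2: prefer B, take fin from B; A=[bolt,ingot,jar,mast,nail] B=[valve,clip,oval] C=[hinge,fin]
Tick 3: prefer A, take bolt from A; A=[ingot,jar,mast,nail] B=[valve,clip,oval] C=[hinge,fin,bolt]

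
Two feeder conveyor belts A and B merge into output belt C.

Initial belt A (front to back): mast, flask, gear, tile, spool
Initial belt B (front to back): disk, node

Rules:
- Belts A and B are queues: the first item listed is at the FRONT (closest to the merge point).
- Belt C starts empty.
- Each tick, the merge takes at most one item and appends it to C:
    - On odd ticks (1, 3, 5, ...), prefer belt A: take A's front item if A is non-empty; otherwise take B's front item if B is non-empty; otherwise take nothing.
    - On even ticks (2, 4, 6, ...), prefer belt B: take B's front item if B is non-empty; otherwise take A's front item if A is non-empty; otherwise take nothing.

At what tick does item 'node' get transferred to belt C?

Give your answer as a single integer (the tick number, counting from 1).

Tick 1: prefer A, take mast from A; A=[flask,gear,tile,spool] B=[disk,node] C=[mast]
Tick 2: prefer B, take disk from B; A=[flask,gear,tile,spool] B=[node] C=[mast,disk]
Tick 3: prefer A, take flask from A; A=[gear,tile,spool] B=[node] C=[mast,disk,flask]
Tick 4: prefer B, take node from B; A=[gear,tile,spool] B=[-] C=[mast,disk,flask,node]

Answer: 4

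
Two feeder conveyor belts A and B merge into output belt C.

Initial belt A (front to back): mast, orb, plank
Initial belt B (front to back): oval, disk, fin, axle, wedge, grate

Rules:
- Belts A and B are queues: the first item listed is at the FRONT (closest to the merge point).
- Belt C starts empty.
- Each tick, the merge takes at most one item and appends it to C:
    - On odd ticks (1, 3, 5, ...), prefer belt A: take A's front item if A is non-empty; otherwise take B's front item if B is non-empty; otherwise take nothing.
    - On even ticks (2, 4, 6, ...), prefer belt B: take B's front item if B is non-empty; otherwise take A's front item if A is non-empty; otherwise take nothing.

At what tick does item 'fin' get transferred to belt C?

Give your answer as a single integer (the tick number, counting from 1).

Tick 1: prefer A, take mast from A; A=[orb,plank] B=[oval,disk,fin,axle,wedge,grate] C=[mast]
Tick 2: prefer B, take oval from B; A=[orb,plank] B=[disk,fin,axle,wedge,grate] C=[mast,oval]
Tick 3: prefer A, take orb from A; A=[plank] B=[disk,fin,axle,wedge,grate] C=[mast,oval,orb]
Tick 4: prefer B, take disk from B; A=[plank] B=[fin,axle,wedge,grate] C=[mast,oval,orb,disk]
Tick 5: prefer A, take plank from A; A=[-] B=[fin,axle,wedge,grate] C=[mast,oval,orb,disk,plank]
Tick 6: prefer B, take fin from B; A=[-] B=[axle,wedge,grate] C=[mast,oval,orb,disk,plank,fin]

Answer: 6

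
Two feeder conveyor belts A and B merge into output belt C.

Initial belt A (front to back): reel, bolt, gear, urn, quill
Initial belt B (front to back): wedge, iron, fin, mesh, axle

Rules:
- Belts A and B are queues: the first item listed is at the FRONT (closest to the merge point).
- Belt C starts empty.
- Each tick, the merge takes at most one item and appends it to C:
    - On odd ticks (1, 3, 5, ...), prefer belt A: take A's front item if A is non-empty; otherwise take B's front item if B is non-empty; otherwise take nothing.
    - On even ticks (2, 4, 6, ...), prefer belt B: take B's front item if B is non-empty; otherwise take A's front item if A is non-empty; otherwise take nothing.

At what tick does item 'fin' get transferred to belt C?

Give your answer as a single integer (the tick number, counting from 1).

Answer: 6

Derivation:
Tick 1: prefer A, take reel from A; A=[bolt,gear,urn,quill] B=[wedge,iron,fin,mesh,axle] C=[reel]
Tick 2: prefer B, take wedge from B; A=[bolt,gear,urn,quill] B=[iron,fin,mesh,axle] C=[reel,wedge]
Tick 3: prefer A, take bolt from A; A=[gear,urn,quill] B=[iron,fin,mesh,axle] C=[reel,wedge,bolt]
Tick 4: prefer B, take iron from B; A=[gear,urn,quill] B=[fin,mesh,axle] C=[reel,wedge,bolt,iron]
Tick 5: prefer A, take gear from A; A=[urn,quill] B=[fin,mesh,axle] C=[reel,wedge,bolt,iron,gear]
Tick 6: prefer B, take fin from B; A=[urn,quill] B=[mesh,axle] C=[reel,wedge,bolt,iron,gear,fin]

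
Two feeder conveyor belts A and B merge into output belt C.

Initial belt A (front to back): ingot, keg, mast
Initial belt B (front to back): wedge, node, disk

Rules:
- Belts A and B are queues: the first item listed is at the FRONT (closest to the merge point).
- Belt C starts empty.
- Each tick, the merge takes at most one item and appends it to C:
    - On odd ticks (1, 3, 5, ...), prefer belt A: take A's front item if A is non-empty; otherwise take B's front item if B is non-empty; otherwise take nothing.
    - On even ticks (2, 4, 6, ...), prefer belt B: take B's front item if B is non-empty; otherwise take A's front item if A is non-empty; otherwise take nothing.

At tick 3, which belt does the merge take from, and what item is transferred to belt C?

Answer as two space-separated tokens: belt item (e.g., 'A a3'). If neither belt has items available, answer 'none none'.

Answer: A keg

Derivation:
Tick 1: prefer A, take ingot from A; A=[keg,mast] B=[wedge,node,disk] C=[ingot]
Tick 2: prefer B, take wedge from B; A=[keg,mast] B=[node,disk] C=[ingot,wedge]
Tick 3: prefer A, take keg from A; A=[mast] B=[node,disk] C=[ingot,wedge,keg]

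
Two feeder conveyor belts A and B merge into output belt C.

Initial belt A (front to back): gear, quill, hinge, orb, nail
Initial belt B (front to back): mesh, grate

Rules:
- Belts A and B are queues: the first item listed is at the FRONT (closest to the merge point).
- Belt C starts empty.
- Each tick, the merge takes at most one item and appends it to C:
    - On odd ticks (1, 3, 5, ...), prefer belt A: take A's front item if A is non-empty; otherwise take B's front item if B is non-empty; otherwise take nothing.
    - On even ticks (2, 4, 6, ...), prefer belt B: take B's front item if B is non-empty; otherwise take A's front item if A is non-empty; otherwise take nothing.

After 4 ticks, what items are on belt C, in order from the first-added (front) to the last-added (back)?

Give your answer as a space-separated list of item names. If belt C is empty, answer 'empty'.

Answer: gear mesh quill grate

Derivation:
Tick 1: prefer A, take gear from A; A=[quill,hinge,orb,nail] B=[mesh,grate] C=[gear]
Tick 2: prefer B, take mesh from B; A=[quill,hinge,orb,nail] B=[grate] C=[gear,mesh]
Tick 3: prefer A, take quill from A; A=[hinge,orb,nail] B=[grate] C=[gear,mesh,quill]
Tick 4: prefer B, take grate from B; A=[hinge,orb,nail] B=[-] C=[gear,mesh,quill,grate]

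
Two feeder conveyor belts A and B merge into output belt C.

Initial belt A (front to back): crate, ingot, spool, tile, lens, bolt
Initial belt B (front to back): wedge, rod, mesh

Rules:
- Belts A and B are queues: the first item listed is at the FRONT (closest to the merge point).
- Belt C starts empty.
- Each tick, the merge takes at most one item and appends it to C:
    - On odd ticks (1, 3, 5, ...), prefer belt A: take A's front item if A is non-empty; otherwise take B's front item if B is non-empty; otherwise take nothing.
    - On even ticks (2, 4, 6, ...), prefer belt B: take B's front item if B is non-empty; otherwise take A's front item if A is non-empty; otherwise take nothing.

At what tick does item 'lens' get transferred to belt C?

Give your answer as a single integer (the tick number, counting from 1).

Answer: 8

Derivation:
Tick 1: prefer A, take crate from A; A=[ingot,spool,tile,lens,bolt] B=[wedge,rod,mesh] C=[crate]
Tick 2: prefer B, take wedge from B; A=[ingot,spool,tile,lens,bolt] B=[rod,mesh] C=[crate,wedge]
Tick 3: prefer A, take ingot from A; A=[spool,tile,lens,bolt] B=[rod,mesh] C=[crate,wedge,ingot]
Tick 4: prefer B, take rod from B; A=[spool,tile,lens,bolt] B=[mesh] C=[crate,wedge,ingot,rod]
Tick 5: prefer A, take spool from A; A=[tile,lens,bolt] B=[mesh] C=[crate,wedge,ingot,rod,spool]
Tick 6: prefer B, take mesh from B; A=[tile,lens,bolt] B=[-] C=[crate,wedge,ingot,rod,spool,mesh]
Tick 7: prefer A, take tile from A; A=[lens,bolt] B=[-] C=[crate,wedge,ingot,rod,spool,mesh,tile]
Tick 8: prefer B, take lens from A; A=[bolt] B=[-] C=[crate,wedge,ingot,rod,spool,mesh,tile,lens]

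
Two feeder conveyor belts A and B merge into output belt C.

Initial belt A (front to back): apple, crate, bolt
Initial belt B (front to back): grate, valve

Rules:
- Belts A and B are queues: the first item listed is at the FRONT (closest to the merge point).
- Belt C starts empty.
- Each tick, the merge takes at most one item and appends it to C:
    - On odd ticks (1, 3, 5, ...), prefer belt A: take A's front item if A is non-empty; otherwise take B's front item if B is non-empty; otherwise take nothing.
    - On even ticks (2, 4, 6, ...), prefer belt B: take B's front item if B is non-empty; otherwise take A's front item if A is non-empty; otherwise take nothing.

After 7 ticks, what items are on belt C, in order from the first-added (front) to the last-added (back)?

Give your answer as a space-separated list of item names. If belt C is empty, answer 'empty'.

Answer: apple grate crate valve bolt

Derivation:
Tick 1: prefer A, take apple from A; A=[crate,bolt] B=[grate,valve] C=[apple]
Tick 2: prefer B, take grate from B; A=[crate,bolt] B=[valve] C=[apple,grate]
Tick 3: prefer A, take crate from A; A=[bolt] B=[valve] C=[apple,grate,crate]
Tick 4: prefer B, take valve from B; A=[bolt] B=[-] C=[apple,grate,crate,valve]
Tick 5: prefer A, take bolt from A; A=[-] B=[-] C=[apple,grate,crate,valve,bolt]
Tick 6: prefer B, both empty, nothing taken; A=[-] B=[-] C=[apple,grate,crate,valve,bolt]
Tick 7: prefer A, both empty, nothing taken; A=[-] B=[-] C=[apple,grate,crate,valve,bolt]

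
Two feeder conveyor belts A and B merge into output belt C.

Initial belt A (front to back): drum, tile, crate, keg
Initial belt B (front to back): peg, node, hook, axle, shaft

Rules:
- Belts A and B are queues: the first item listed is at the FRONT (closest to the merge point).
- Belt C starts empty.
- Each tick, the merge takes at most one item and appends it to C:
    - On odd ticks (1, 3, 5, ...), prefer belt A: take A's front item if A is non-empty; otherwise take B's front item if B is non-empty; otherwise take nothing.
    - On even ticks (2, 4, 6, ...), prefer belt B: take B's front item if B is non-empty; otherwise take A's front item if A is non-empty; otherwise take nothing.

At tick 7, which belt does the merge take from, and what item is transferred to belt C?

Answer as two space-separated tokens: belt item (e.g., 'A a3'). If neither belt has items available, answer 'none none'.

Tick 1: prefer A, take drum from A; A=[tile,crate,keg] B=[peg,node,hook,axle,shaft] C=[drum]
Tick 2: prefer B, take peg from B; A=[tile,crate,keg] B=[node,hook,axle,shaft] C=[drum,peg]
Tick 3: prefer A, take tile from A; A=[crate,keg] B=[node,hook,axle,shaft] C=[drum,peg,tile]
Tick 4: prefer B, take node from B; A=[crate,keg] B=[hook,axle,shaft] C=[drum,peg,tile,node]
Tick 5: prefer A, take crate from A; A=[keg] B=[hook,axle,shaft] C=[drum,peg,tile,node,crate]
Tick 6: prefer B, take hook from B; A=[keg] B=[axle,shaft] C=[drum,peg,tile,node,crate,hook]
Tick 7: prefer A, take keg from A; A=[-] B=[axle,shaft] C=[drum,peg,tile,node,crate,hook,keg]

Answer: A keg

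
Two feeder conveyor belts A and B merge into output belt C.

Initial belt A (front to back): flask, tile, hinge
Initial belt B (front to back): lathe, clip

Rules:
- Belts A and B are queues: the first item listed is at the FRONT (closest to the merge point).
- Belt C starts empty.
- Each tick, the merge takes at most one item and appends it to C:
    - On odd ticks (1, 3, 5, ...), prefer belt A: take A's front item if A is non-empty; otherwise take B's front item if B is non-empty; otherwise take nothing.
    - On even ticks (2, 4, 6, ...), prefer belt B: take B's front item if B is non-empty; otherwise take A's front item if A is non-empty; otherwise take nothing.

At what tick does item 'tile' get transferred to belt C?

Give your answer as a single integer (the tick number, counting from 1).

Answer: 3

Derivation:
Tick 1: prefer A, take flask from A; A=[tile,hinge] B=[lathe,clip] C=[flask]
Tick 2: prefer B, take lathe from B; A=[tile,hinge] B=[clip] C=[flask,lathe]
Tick 3: prefer A, take tile from A; A=[hinge] B=[clip] C=[flask,lathe,tile]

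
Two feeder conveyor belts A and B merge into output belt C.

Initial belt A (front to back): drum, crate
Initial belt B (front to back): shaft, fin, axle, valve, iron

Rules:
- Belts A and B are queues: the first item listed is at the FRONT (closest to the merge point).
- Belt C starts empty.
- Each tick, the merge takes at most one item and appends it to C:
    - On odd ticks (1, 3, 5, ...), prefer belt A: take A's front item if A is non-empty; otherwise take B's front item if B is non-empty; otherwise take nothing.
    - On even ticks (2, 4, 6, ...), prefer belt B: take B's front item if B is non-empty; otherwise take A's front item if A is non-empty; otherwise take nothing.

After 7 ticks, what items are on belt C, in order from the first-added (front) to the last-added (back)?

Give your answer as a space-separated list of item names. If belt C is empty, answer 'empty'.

Answer: drum shaft crate fin axle valve iron

Derivation:
Tick 1: prefer A, take drum from A; A=[crate] B=[shaft,fin,axle,valve,iron] C=[drum]
Tick 2: prefer B, take shaft from B; A=[crate] B=[fin,axle,valve,iron] C=[drum,shaft]
Tick 3: prefer A, take crate from A; A=[-] B=[fin,axle,valve,iron] C=[drum,shaft,crate]
Tick 4: prefer B, take fin from B; A=[-] B=[axle,valve,iron] C=[drum,shaft,crate,fin]
Tick 5: prefer A, take axle from B; A=[-] B=[valve,iron] C=[drum,shaft,crate,fin,axle]
Tick 6: prefer B, take valve from B; A=[-] B=[iron] C=[drum,shaft,crate,fin,axle,valve]
Tick 7: prefer A, take iron from B; A=[-] B=[-] C=[drum,shaft,crate,fin,axle,valve,iron]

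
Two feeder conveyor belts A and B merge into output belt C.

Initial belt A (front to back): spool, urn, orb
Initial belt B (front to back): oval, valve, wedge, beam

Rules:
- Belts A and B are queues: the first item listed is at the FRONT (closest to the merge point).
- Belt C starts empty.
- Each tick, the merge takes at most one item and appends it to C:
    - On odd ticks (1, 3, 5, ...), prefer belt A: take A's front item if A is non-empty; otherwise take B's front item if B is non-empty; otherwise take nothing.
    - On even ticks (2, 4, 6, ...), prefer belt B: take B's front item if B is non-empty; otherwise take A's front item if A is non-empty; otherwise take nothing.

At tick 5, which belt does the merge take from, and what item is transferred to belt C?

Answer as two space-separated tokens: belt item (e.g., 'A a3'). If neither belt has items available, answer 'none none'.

Tick 1: prefer A, take spool from A; A=[urn,orb] B=[oval,valve,wedge,beam] C=[spool]
Tick 2: prefer B, take oval from B; A=[urn,orb] B=[valve,wedge,beam] C=[spool,oval]
Tick 3: prefer A, take urn from A; A=[orb] B=[valve,wedge,beam] C=[spool,oval,urn]
Tick 4: prefer B, take valve from B; A=[orb] B=[wedge,beam] C=[spool,oval,urn,valve]
Tick 5: prefer A, take orb from A; A=[-] B=[wedge,beam] C=[spool,oval,urn,valve,orb]

Answer: A orb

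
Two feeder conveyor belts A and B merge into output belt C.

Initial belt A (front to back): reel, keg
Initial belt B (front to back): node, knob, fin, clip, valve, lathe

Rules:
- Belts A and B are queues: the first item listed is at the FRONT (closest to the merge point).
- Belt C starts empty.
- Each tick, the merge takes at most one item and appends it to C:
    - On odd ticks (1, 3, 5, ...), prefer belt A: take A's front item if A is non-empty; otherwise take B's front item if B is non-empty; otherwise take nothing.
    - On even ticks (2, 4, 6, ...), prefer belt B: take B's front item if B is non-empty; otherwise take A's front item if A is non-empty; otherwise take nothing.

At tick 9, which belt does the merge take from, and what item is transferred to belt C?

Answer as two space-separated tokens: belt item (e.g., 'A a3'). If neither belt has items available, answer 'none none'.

Tick 1: prefer A, take reel from A; A=[keg] B=[node,knob,fin,clip,valve,lathe] C=[reel]
Tick 2: prefer B, take node from B; A=[keg] B=[knob,fin,clip,valve,lathe] C=[reel,node]
Tick 3: prefer A, take keg from A; A=[-] B=[knob,fin,clip,valve,lathe] C=[reel,node,keg]
Tick 4: prefer B, take knob from B; A=[-] B=[fin,clip,valve,lathe] C=[reel,node,keg,knob]
Tick 5: prefer A, take fin from B; A=[-] B=[clip,valve,lathe] C=[reel,node,keg,knob,fin]
Tick 6: prefer B, take clip from B; A=[-] B=[valve,lathe] C=[reel,node,keg,knob,fin,clip]
Tick 7: prefer A, take valve from B; A=[-] B=[lathe] C=[reel,node,keg,knob,fin,clip,valve]
Tick 8: prefer B, take lathe from B; A=[-] B=[-] C=[reel,node,keg,knob,fin,clip,valve,lathe]
Tick 9: prefer A, both empty, nothing taken; A=[-] B=[-] C=[reel,node,keg,knob,fin,clip,valve,lathe]

Answer: none none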